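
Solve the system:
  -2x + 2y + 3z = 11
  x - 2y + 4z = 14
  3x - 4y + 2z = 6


Using Cramer's rule. Expand each determinant along the first row.
D  = (-2)*[(-2)*2 - 4*(-4)] - 2*[1*2 - 4*3] + 3*[1*(-4) - (-2)*3]
  = (-2)*(12) - 2*(-10) + 3*(2) = 2
Dx = 11*[(-2)*2 - 4*(-4)] - 2*[14*2 - 4*6] + 3*[14*(-4) - (-2)*6]
  = 11*(12) - 2*(4) + 3*(-44) = -8
Dy = (-2)*[14*2 - 4*6] - 11*[1*2 - 4*3] + 3*[1*6 - 14*3]
  = (-2)*(4) - 11*(-10) + 3*(-36) = -6
Dz = (-2)*[(-2)*6 - 14*(-4)] - 2*[1*6 - 14*3] + 11*[1*(-4) - (-2)*3]
  = (-2)*(44) - 2*(-36) + 11*(2) = 6
x = Dx/D = -8/2 = -4, y = Dy/D = -6/2 = -3, z = Dz/D = 6/2 = 3
Check eq1: (-2)(-4) + (2)(-3) + (3)(3) = 11 = 11 ✓
Check eq2: (1)(-4) + (-2)(-3) + (4)(3) = 14 = 14 ✓
Check eq3: (3)(-4) + (-4)(-3) + (2)(3) = 6 = 6 ✓

x = -4, y = -3, z = 3


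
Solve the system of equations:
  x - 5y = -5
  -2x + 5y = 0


Using Cramer's rule:
Determinant D = (1)(5) - (-2)(-5) = 5 - 10 = -5
Dx = (-5)(5) - (0)(-5) = -25 - 0 = -25
Dy = (1)(0) - (-2)(-5) = 0 - 10 = -10
x = Dx/D = -25/-5 = 5
y = Dy/D = -10/-5 = 2

x = 5, y = 2


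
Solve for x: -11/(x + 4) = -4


Multiply both sides by (x + 4): -11 = -4(x + 4)
Distribute: -11 = -4x - 16
-4x = -11 + 16 = 5
x = -5/4

x = -5/4


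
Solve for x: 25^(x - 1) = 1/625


Express both sides with the same base.
1/625 = 25^(-2)
Since the bases match, equate exponents: x - 1 = -2
So x = -2 - (-1) = -1

x = -1


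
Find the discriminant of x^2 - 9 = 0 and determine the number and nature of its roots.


For ax^2 + bx + c = 0, discriminant D = b^2 - 4ac
Here a = 1, b = 0, c = -9
D = (0)^2 - 4(1)(-9) = 0 + 36 = 36

D = 36 > 0 and is a perfect square (sqrt = 6)
The equation has 2 distinct real rational roots.

Discriminant = 36, 2 distinct real rational roots


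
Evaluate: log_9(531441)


We need the exponent such that 9^? = 531441
9^6 = 531441
Therefore log_9(531441) = 6

6


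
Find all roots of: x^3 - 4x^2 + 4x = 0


The constant term is 0, so x = 0 is a root. Factor out x:
  x^2 - 4x + 4 = 0
Solve the quadratic x^2 - 4x + 4 = 0: discriminant = (-4)^2 - 4(1)(4) = 16 - 16 = 0.
Discriminant = 0, so a double root: x = 4/2 = 2.
Collecting all roots found:

x = 0, x = 2 (multiplicity 2)


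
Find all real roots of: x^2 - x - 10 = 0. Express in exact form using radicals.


Using the quadratic formula: x = (-b ± sqrt(b^2 - 4ac)) / (2a)
Here a = 1, b = -1, c = -10
Discriminant = b^2 - 4ac = (-1)^2 - 4(1)(-10) = 1 + 40 = 41
Since discriminant = 41 > 0, there are two real roots.
x = (1 ± sqrt(41)) / 2
Numerically: x ≈ 3.7016 or x ≈ -2.7016

x = (1 + sqrt(41)) / 2 or x = (1 - sqrt(41)) / 2


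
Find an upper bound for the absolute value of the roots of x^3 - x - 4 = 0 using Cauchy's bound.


Cauchy's bound: all roots r satisfy |r| <= 1 + max(|a_i/a_n|) for i = 0,...,n-1
where a_n is the leading coefficient.

Coefficients: [1, 0, -1, -4]
Leading coefficient a_n = 1
Ratios |a_i/a_n|: 0, 1, 4
Maximum ratio: 4
Cauchy's bound: |r| <= 1 + 4 = 5

Upper bound = 5


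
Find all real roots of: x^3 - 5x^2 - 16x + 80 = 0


Let p(x) = x^3 - 5x^2 - 16x + 80. By the rational root theorem (leading coefficient 1), any rational root is an integer divisor of 80: try ±1, ±2, ... in turn.
Test x = 1: value = 60 ≠ 0.
Test x = -1: value = 90 ≠ 0.
Test x = 2: value = 36 ≠ 0.
Test x = -2: value = 84 ≠ 0.
Test x = 4: value = 0 ✓, so (x - 4) is a factor.
Synthetic division by (x - 4): bring down 1; 1(4) - 5 = -1; (-1)(4) - 16 = -20; (-20)(4) + 80 = 0 → quotient x^2 - x - 20, remainder 0.
Solve the quadratic x^2 - x - 20 = 0: discriminant = (-1)^2 - 4(1)(-20) = 1 + 80 = 81.
sqrt(81) = 9, so x = (1 ± 9)/2: x = 5 or x = -4.

x = -4, x = 4, x = 5


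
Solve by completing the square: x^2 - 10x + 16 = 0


Start: x^2 - 10x + 16 = 0
Move constant: x^2 - 10x = -16
Half of -10 is -5, squared is 25
Add 25 to both sides: x^2 - 10x + 25 = 9
(x - 5)^2 = 9
x - 5 = ±3
x = 5 + 3 = 8 or x = 5 - 3 = 2

x = 2, x = 8


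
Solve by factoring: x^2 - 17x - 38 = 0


We need two numbers that multiply to -38 and add to -17.
Those numbers are 2 and -19 (since 2 * (-19) = -38 and 2 + (-19) = -17).
So x^2 - 17x - 38 = (x + 2)(x - 19) = 0
Setting each factor to zero: x = -2 or x = 19

x = -2, x = 19


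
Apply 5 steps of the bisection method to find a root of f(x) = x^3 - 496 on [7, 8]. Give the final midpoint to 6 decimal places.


f(x) = x^3 - 496
f(7) = -153 < 0
f(8) = 16 > 0

Step 1: midpoint = (7.000000 + 8.000000)/2 = 7.500000
  f(7.500000) = -74.125000
  f(mid) < 0, so root is in [7.500000, 8.000000]

Step 2: midpoint = (7.500000 + 8.000000)/2 = 7.750000
  f(7.750000) = -30.515625
  f(mid) < 0, so root is in [7.750000, 8.000000]

Step 3: midpoint = (7.750000 + 8.000000)/2 = 7.875000
  f(7.875000) = -7.626953
  f(mid) < 0, so root is in [7.875000, 8.000000]

Step 4: midpoint = (7.875000 + 8.000000)/2 = 7.937500
  f(7.937500) = 4.093506
  f(mid) > 0, so root is in [7.875000, 7.937500]

Step 5: midpoint = (7.875000 + 7.937500)/2 = 7.906250
  f(7.906250) = -1.789886
  f(mid) < 0, so root is in [7.906250, 7.937500]

midpoint = 7.906250


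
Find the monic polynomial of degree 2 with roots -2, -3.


A monic polynomial with roots -2, -3 is:
p(x) = (x + 2)(x + 3)
After multiplying by (x + 2): x + 2
After multiplying by (x + 3): x^2 + 5x + 6

x^2 + 5x + 6


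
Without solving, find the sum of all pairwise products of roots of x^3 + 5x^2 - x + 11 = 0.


By Vieta's formulas for x^3 + bx^2 + cx + d = 0:
  r1 + r2 + r3 = -b/a = -5
  r1*r2 + r1*r3 + r2*r3 = c/a = -1
  r1*r2*r3 = -d/a = -11


Sum of pairwise products = -1


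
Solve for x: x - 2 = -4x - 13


Starting with: x - 2 = -4x - 13
Move all x terms to left: (1 + 4)x = -13 + 2
Simplify: 5x = -11
Divide both sides by 5: x = -11/5

x = -11/5


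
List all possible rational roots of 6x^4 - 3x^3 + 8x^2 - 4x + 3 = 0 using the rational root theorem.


Rational root theorem: possible roots are ±p/q where:
  p divides the constant term (3): p ∈ {1, 3}
  q divides the leading coefficient (6): q ∈ {1, 2, 3, 6}

All possible rational roots: -3, -3/2, -1, -1/2, -1/3, -1/6, 1/6, 1/3, 1/2, 1, 3/2, 3

-3, -3/2, -1, -1/2, -1/3, -1/6, 1/6, 1/3, 1/2, 1, 3/2, 3


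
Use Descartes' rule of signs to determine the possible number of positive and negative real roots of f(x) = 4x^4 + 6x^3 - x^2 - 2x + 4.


Descartes' rule of signs:

For positive roots, count sign changes in f(x) = 4x^4 + 6x^3 - x^2 - 2x + 4:
Signs of coefficients: +, +, -, -, +
Number of sign changes: 2
Possible positive real roots: 2, 0

For negative roots, examine f(-x) = 4x^4 - 6x^3 - x^2 + 2x + 4:
Signs of coefficients: +, -, -, +, +
Number of sign changes: 2
Possible negative real roots: 2, 0

Positive roots: 2 or 0; Negative roots: 2 or 0


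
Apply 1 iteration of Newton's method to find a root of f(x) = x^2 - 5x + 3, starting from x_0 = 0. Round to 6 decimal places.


Newton's method: x_(n+1) = x_n - f(x_n)/f'(x_n)
f(x) = x^2 - 5x + 3
f'(x) = 2x - 5

Iteration 1:
  f(0.000000) = 3.000000
  f'(0.000000) = -5.000000
  x_1 = 0.000000 - (3.000000)/(-5.000000) = 0.600000

x_1 = 0.600000


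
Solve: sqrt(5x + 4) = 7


Square both sides: 5x + 4 = 7^2 = 49
5x = 49 - 4 = 45
x = 9
Check: sqrt(5*9 + 4) = sqrt(49) = 7 ✓

x = 9


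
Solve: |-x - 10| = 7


An absolute value equation |expr| = 7 gives two cases:
Case 1: -x - 10 = 7
  -x = 17, so x = -17
Case 2: -x - 10 = -7
  -x = 3, so x = -3

x = -17, x = -3


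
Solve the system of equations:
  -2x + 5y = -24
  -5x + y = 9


Using Cramer's rule:
Determinant D = (-2)(1) - (-5)(5) = -2 + 25 = 23
Dx = (-24)(1) - (9)(5) = -24 - 45 = -69
Dy = (-2)(9) - (-5)(-24) = -18 - 120 = -138
x = Dx/D = -69/23 = -3
y = Dy/D = -138/23 = -6

x = -3, y = -6


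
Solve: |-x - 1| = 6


An absolute value equation |expr| = 6 gives two cases:
Case 1: -x - 1 = 6
  -x = 7, so x = -7
Case 2: -x - 1 = -6
  -x = -5, so x = 5

x = -7, x = 5


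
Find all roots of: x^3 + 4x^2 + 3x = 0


The constant term is 0, so x = 0 is a root. Factor out x:
  x^2 + 4x + 3 = 0
Solve the quadratic x^2 + 4x + 3 = 0: discriminant = 4^2 - 4(1)(3) = 16 - 12 = 4.
sqrt(4) = 2, so x = (-4 ± 2)/2: x = -1 or x = -3.
Collecting all roots found:

x = -3, x = -1, x = 0


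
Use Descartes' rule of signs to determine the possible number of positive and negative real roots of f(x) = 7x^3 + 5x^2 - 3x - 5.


Descartes' rule of signs:

For positive roots, count sign changes in f(x) = 7x^3 + 5x^2 - 3x - 5:
Signs of coefficients: +, +, -, -
Number of sign changes: 1
Possible positive real roots: 1

For negative roots, examine f(-x) = -7x^3 + 5x^2 + 3x - 5:
Signs of coefficients: -, +, +, -
Number of sign changes: 2
Possible negative real roots: 2, 0

Positive roots: 1; Negative roots: 2 or 0


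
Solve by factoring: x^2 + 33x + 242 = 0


We need two numbers that multiply to 242 and add to 33.
Those numbers are 11 and 22 (since 11 * 22 = 242 and 11 + 22 = 33).
So x^2 + 33x + 242 = (x + 11)(x + 22) = 0
Setting each factor to zero: x = -11 or x = -22

x = -22, x = -11


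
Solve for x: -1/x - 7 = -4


Subtract -7 from both sides: -1/x = 3
Multiply both sides by x: -1 = 3 * x
Divide by 3: x = -1/3

x = -1/3


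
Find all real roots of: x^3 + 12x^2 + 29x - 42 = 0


Let p(x) = x^3 + 12x^2 + 29x - 42. By the rational root theorem (leading coefficient 1), any rational root is an integer divisor of 42: try ±1, ±2, ... in turn.
Test x = 1: value = 0 ✓, so (x - 1) is a factor.
Synthetic division by (x - 1): bring down 1; 1(1) + 12 = 13; 13(1) + 29 = 42; 42(1) - 42 = 0 → quotient x^2 + 13x + 42, remainder 0.
Solve the quadratic x^2 + 13x + 42 = 0: discriminant = 13^2 - 4(1)(42) = 169 - 168 = 1.
sqrt(1) = 1, so x = (-13 ± 1)/2: x = -6 or x = -7.

x = -7, x = -6, x = 1


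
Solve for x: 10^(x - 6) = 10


Express both sides with the same base.
10 = 10^1
Since the bases match, equate exponents: x - 6 = 1
So x = 1 - (-6) = 7

x = 7


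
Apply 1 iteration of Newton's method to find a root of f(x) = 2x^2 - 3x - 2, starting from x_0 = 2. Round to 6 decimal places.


Newton's method: x_(n+1) = x_n - f(x_n)/f'(x_n)
f(x) = 2x^2 - 3x - 2
f'(x) = 4x - 3

Iteration 1:
  f(2.000000) = 0.000000
  f'(2.000000) = 5.000000
  x_1 = 2.000000 - (0.000000)/(5.000000) = 2.000000

x_1 = 2.000000


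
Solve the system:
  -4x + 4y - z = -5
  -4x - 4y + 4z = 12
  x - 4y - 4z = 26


Using Cramer's rule. Expand each determinant along the first row.
D  = (-4)*[(-4)*(-4) - 4*(-4)] - 4*[(-4)*(-4) - 4*1] + (-1)*[(-4)*(-4) - (-4)*1]
  = (-4)*(32) - 4*(12) + (-1)*(20) = -196
Dx = (-5)*[(-4)*(-4) - 4*(-4)] - 4*[12*(-4) - 4*26] + (-1)*[12*(-4) - (-4)*26]
  = (-5)*(32) - 4*(-152) + (-1)*(56) = 392
Dy = (-4)*[12*(-4) - 4*26] - (-5)*[(-4)*(-4) - 4*1] + (-1)*[(-4)*26 - 12*1]
  = (-4)*(-152) - (-5)*(12) + (-1)*(-116) = 784
Dz = (-4)*[(-4)*26 - 12*(-4)] - 4*[(-4)*26 - 12*1] + (-5)*[(-4)*(-4) - (-4)*1]
  = (-4)*(-56) - 4*(-116) + (-5)*(20) = 588
x = Dx/D = 392/-196 = -2, y = Dy/D = 784/-196 = -4, z = Dz/D = 588/-196 = -3
Check eq1: (-4)(-2) + (4)(-4) + (-1)(-3) = -5 = -5 ✓
Check eq2: (-4)(-2) + (-4)(-4) + (4)(-3) = 12 = 12 ✓
Check eq3: (1)(-2) + (-4)(-4) + (-4)(-3) = 26 = 26 ✓

x = -2, y = -4, z = -3


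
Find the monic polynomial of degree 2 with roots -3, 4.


A monic polynomial with roots -3, 4 is:
p(x) = (x + 3)(x - 4)
After multiplying by (x + 3): x + 3
After multiplying by (x - 4): x^2 - x - 12

x^2 - x - 12


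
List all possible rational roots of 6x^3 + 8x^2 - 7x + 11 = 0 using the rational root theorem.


Rational root theorem: possible roots are ±p/q where:
  p divides the constant term (11): p ∈ {1, 11}
  q divides the leading coefficient (6): q ∈ {1, 2, 3, 6}

All possible rational roots: -11, -11/2, -11/3, -11/6, -1, -1/2, -1/3, -1/6, 1/6, 1/3, 1/2, 1, 11/6, 11/3, 11/2, 11

-11, -11/2, -11/3, -11/6, -1, -1/2, -1/3, -1/6, 1/6, 1/3, 1/2, 1, 11/6, 11/3, 11/2, 11


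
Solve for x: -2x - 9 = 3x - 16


Starting with: -2x - 9 = 3x - 16
Move all x terms to left: (-2 - 3)x = -16 + 9
Simplify: -5x = -7
Divide both sides by -5: x = 7/5

x = 7/5


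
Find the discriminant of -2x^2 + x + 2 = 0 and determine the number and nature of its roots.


For ax^2 + bx + c = 0, discriminant D = b^2 - 4ac
Here a = -2, b = 1, c = 2
D = (1)^2 - 4(-2)(2) = 1 + 16 = 17

D = 17 > 0 but not a perfect square
The equation has 2 distinct real irrational roots.

Discriminant = 17, 2 distinct real irrational roots


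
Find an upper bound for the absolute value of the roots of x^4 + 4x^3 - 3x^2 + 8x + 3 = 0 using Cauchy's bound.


Cauchy's bound: all roots r satisfy |r| <= 1 + max(|a_i/a_n|) for i = 0,...,n-1
where a_n is the leading coefficient.

Coefficients: [1, 4, -3, 8, 3]
Leading coefficient a_n = 1
Ratios |a_i/a_n|: 4, 3, 8, 3
Maximum ratio: 8
Cauchy's bound: |r| <= 1 + 8 = 9

Upper bound = 9


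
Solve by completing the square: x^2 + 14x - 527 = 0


Start: x^2 + 14x - 527 = 0
Move constant: x^2 + 14x = 527
Half of 14 is 7, squared is 49
Add 49 to both sides: x^2 + 14x + 49 = 576
(x + 7)^2 = 576
x + 7 = ±24
x = -7 + 24 = 17 or x = -7 - 24 = -31

x = -31, x = 17


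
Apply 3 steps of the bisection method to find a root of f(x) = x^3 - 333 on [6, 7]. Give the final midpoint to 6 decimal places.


f(x) = x^3 - 333
f(6) = -117 < 0
f(7) = 10 > 0

Step 1: midpoint = (6.000000 + 7.000000)/2 = 6.500000
  f(6.500000) = -58.375000
  f(mid) < 0, so root is in [6.500000, 7.000000]

Step 2: midpoint = (6.500000 + 7.000000)/2 = 6.750000
  f(6.750000) = -25.453125
  f(mid) < 0, so root is in [6.750000, 7.000000]

Step 3: midpoint = (6.750000 + 7.000000)/2 = 6.875000
  f(6.875000) = -8.048828
  f(mid) < 0, so root is in [6.875000, 7.000000]

midpoint = 6.875000


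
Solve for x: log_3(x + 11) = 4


Convert to exponential form: x + 11 = 3^4 = 81
x = 81 - 11 = 70
Check: log_3(70 + 11) = log_3(81) = log_3(81) = 4 ✓

x = 70


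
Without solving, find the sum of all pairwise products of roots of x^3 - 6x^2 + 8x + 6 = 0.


By Vieta's formulas for x^3 + bx^2 + cx + d = 0:
  r1 + r2 + r3 = -b/a = 6
  r1*r2 + r1*r3 + r2*r3 = c/a = 8
  r1*r2*r3 = -d/a = -6


Sum of pairwise products = 8


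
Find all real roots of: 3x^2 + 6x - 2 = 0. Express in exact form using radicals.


Using the quadratic formula: x = (-b ± sqrt(b^2 - 4ac)) / (2a)
Here a = 3, b = 6, c = -2
Discriminant = b^2 - 4ac = 6^2 - 4(3)(-2) = 36 + 24 = 60
Since discriminant = 60 > 0, there are two real roots.
x = (-6 ± 2*sqrt(15)) / 6
Simplifying: x = (-3 ± sqrt(15)) / 3
Numerically: x ≈ 0.2910 or x ≈ -2.2910

x = (-3 + sqrt(15)) / 3 or x = (-3 - sqrt(15)) / 3


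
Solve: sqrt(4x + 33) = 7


Square both sides: 4x + 33 = 7^2 = 49
4x = 49 - 33 = 16
x = 4
Check: sqrt(4*4 + 33) = sqrt(49) = 7 ✓

x = 4


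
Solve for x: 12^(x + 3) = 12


Express both sides with the same base.
12 = 12^1
Since the bases match, equate exponents: x + 3 = 1
So x = 1 - (3) = -2

x = -2


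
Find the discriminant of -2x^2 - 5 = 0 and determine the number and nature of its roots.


For ax^2 + bx + c = 0, discriminant D = b^2 - 4ac
Here a = -2, b = 0, c = -5
D = (0)^2 - 4(-2)(-5) = 0 - 40 = -40

D = -40 < 0
The equation has no real roots (2 complex conjugate roots).

Discriminant = -40, no real roots (2 complex conjugate roots)


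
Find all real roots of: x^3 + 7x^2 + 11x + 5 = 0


Let p(x) = x^3 + 7x^2 + 11x + 5. By the rational root theorem (leading coefficient 1), any rational root is an integer divisor of 5: try ±1, ±2, ... in turn.
Test x = 1: value = 24 ≠ 0.
Test x = -1: value = 0 ✓, so (x + 1) is a factor.
Synthetic division by (x + 1): bring down 1; 1(-1) + 7 = 6; 6(-1) + 11 = 5; 5(-1) + 5 = 0 → quotient x^2 + 6x + 5, remainder 0.
Solve the quadratic x^2 + 6x + 5 = 0: discriminant = 6^2 - 4(1)(5) = 36 - 20 = 16.
sqrt(16) = 4, so x = (-6 ± 4)/2: x = -1 or x = -5.

x = -5, x = -1 (multiplicity 2)


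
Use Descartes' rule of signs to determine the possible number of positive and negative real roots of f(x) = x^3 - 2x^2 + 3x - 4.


Descartes' rule of signs:

For positive roots, count sign changes in f(x) = x^3 - 2x^2 + 3x - 4:
Signs of coefficients: +, -, +, -
Number of sign changes: 3
Possible positive real roots: 3, 1

For negative roots, examine f(-x) = -x^3 - 2x^2 - 3x - 4:
Signs of coefficients: -, -, -, -
Number of sign changes: 0
Possible negative real roots: 0

Positive roots: 3 or 1; Negative roots: 0


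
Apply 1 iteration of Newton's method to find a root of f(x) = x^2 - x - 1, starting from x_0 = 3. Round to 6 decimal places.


Newton's method: x_(n+1) = x_n - f(x_n)/f'(x_n)
f(x) = x^2 - x - 1
f'(x) = 2x - 1

Iteration 1:
  f(3.000000) = 5.000000
  f'(3.000000) = 5.000000
  x_1 = 3.000000 - (5.000000)/(5.000000) = 2.000000

x_1 = 2.000000


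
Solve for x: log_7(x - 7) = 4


Convert to exponential form: x - 7 = 7^4 = 2401
x = 2401 + 7 = 2408
Check: log_7(2408 - 7) = log_7(2401) = log_7(2401) = 4 ✓

x = 2408


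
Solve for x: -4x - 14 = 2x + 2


Starting with: -4x - 14 = 2x + 2
Move all x terms to left: (-4 - 2)x = 2 + 14
Simplify: -6x = 16
Divide both sides by -6: x = -8/3

x = -8/3


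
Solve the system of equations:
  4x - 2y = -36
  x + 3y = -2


Using Cramer's rule:
Determinant D = (4)(3) - (1)(-2) = 12 + 2 = 14
Dx = (-36)(3) - (-2)(-2) = -108 - 4 = -112
Dy = (4)(-2) - (1)(-36) = -8 + 36 = 28
x = Dx/D = -112/14 = -8
y = Dy/D = 28/14 = 2

x = -8, y = 2


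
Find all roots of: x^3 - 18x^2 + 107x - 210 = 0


Let p(x) = x^3 - 18x^2 + 107x - 210. By the rational root theorem (leading coefficient 1), any rational root is an integer divisor of 210: try ±1, ±2, ... in turn.
Test x = 1: value = -120 ≠ 0.
Test x = -1: value = -336 ≠ 0.
Test x = 2: value = -60 ≠ 0.
Test x = -2: value = -504 ≠ 0.
Test x = 3: value = -24 ≠ 0.
Test x = -3: value = -720 ≠ 0.
Test x = 5: value = 0 ✓, so (x - 5) is a factor.
Synthetic division by (x - 5): bring down 1; 1(5) - 18 = -13; (-13)(5) + 107 = 42; 42(5) - 210 = 0 → quotient x^2 - 13x + 42, remainder 0.
Solve the quadratic x^2 - 13x + 42 = 0: discriminant = (-13)^2 - 4(1)(42) = 169 - 168 = 1.
sqrt(1) = 1, so x = (13 ± 1)/2: x = 7 or x = 6.
Collecting all roots found:

x = 5, x = 6, x = 7


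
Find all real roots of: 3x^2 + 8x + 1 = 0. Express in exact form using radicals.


Using the quadratic formula: x = (-b ± sqrt(b^2 - 4ac)) / (2a)
Here a = 3, b = 8, c = 1
Discriminant = b^2 - 4ac = 8^2 - 4(3)(1) = 64 - 12 = 52
Since discriminant = 52 > 0, there are two real roots.
x = (-8 ± 2*sqrt(13)) / 6
Simplifying: x = (-4 ± sqrt(13)) / 3
Numerically: x ≈ -0.1315 or x ≈ -2.5352

x = (-4 + sqrt(13)) / 3 or x = (-4 - sqrt(13)) / 3


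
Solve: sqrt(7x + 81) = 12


Square both sides: 7x + 81 = 12^2 = 144
7x = 144 - 81 = 63
x = 9
Check: sqrt(7*9 + 81) = sqrt(144) = 12 ✓

x = 9


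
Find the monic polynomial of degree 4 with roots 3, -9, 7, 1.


A monic polynomial with roots 3, -9, 7, 1 is:
p(x) = (x - 3)(x + 9)(x - 7)(x - 1)
After multiplying by (x - 3): x - 3
After multiplying by (x + 9): x^2 + 6x - 27
After multiplying by (x - 7): x^3 - x^2 - 69x + 189
After multiplying by (x - 1): x^4 - 2x^3 - 68x^2 + 258x - 189

x^4 - 2x^3 - 68x^2 + 258x - 189


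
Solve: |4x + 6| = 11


An absolute value equation |expr| = 11 gives two cases:
Case 1: 4x + 6 = 11
  4x = 5, so x = 5/4
Case 2: 4x + 6 = -11
  4x = -17, so x = -17/4

x = -17/4, x = 5/4


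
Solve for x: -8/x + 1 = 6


Subtract 1 from both sides: -8/x = 5
Multiply both sides by x: -8 = 5 * x
Divide by 5: x = -8/5

x = -8/5


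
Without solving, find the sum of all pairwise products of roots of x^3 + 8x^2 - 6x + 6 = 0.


By Vieta's formulas for x^3 + bx^2 + cx + d = 0:
  r1 + r2 + r3 = -b/a = -8
  r1*r2 + r1*r3 + r2*r3 = c/a = -6
  r1*r2*r3 = -d/a = -6


Sum of pairwise products = -6


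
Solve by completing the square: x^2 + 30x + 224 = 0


Start: x^2 + 30x + 224 = 0
Move constant: x^2 + 30x = -224
Half of 30 is 15, squared is 225
Add 225 to both sides: x^2 + 30x + 225 = 1
(x + 15)^2 = 1
x + 15 = ±1
x = -15 + 1 = -14 or x = -15 - 1 = -16

x = -16, x = -14


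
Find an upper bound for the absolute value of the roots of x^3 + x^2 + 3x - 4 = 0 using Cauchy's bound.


Cauchy's bound: all roots r satisfy |r| <= 1 + max(|a_i/a_n|) for i = 0,...,n-1
where a_n is the leading coefficient.

Coefficients: [1, 1, 3, -4]
Leading coefficient a_n = 1
Ratios |a_i/a_n|: 1, 3, 4
Maximum ratio: 4
Cauchy's bound: |r| <= 1 + 4 = 5

Upper bound = 5


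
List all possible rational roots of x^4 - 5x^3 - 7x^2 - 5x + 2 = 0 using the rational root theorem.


Rational root theorem: possible roots are ±p/q where:
  p divides the constant term (2): p ∈ {1, 2}
  q divides the leading coefficient (1): q ∈ {1}

All possible rational roots: -2, -1, 1, 2

-2, -1, 1, 2


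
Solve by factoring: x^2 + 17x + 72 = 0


We need two numbers that multiply to 72 and add to 17.
Those numbers are 9 and 8 (since 9 * 8 = 72 and 9 + 8 = 17).
So x^2 + 17x + 72 = (x + 9)(x + 8) = 0
Setting each factor to zero: x = -9 or x = -8

x = -9, x = -8


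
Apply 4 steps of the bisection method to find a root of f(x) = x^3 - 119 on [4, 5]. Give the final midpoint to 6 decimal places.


f(x) = x^3 - 119
f(4) = -55 < 0
f(5) = 6 > 0

Step 1: midpoint = (4.000000 + 5.000000)/2 = 4.500000
  f(4.500000) = -27.875000
  f(mid) < 0, so root is in [4.500000, 5.000000]

Step 2: midpoint = (4.500000 + 5.000000)/2 = 4.750000
  f(4.750000) = -11.828125
  f(mid) < 0, so root is in [4.750000, 5.000000]

Step 3: midpoint = (4.750000 + 5.000000)/2 = 4.875000
  f(4.875000) = -3.142578
  f(mid) < 0, so root is in [4.875000, 5.000000]

Step 4: midpoint = (4.875000 + 5.000000)/2 = 4.937500
  f(4.937500) = 1.370850
  f(mid) > 0, so root is in [4.875000, 4.937500]

midpoint = 4.937500


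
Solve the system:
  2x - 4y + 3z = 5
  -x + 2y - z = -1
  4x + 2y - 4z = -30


Using Cramer's rule. Expand each determinant along the first row.
D  = 2*[2*(-4) - (-1)*2] - (-4)*[(-1)*(-4) - (-1)*4] + 3*[(-1)*2 - 2*4]
  = 2*(-6) - (-4)*(8) + 3*(-10) = -10
Dx = 5*[2*(-4) - (-1)*2] - (-4)*[(-1)*(-4) - (-1)*(-30)] + 3*[(-1)*2 - 2*(-30)]
  = 5*(-6) - (-4)*(-26) + 3*(58) = 40
Dy = 2*[(-1)*(-4) - (-1)*(-30)] - 5*[(-1)*(-4) - (-1)*4] + 3*[(-1)*(-30) - (-1)*4]
  = 2*(-26) - 5*(8) + 3*(34) = 10
Dz = 2*[2*(-30) - (-1)*2] - (-4)*[(-1)*(-30) - (-1)*4] + 5*[(-1)*2 - 2*4]
  = 2*(-58) - (-4)*(34) + 5*(-10) = -30
x = Dx/D = 40/-10 = -4, y = Dy/D = 10/-10 = -1, z = Dz/D = -30/-10 = 3
Check eq1: (2)(-4) + (-4)(-1) + (3)(3) = 5 = 5 ✓
Check eq2: (-1)(-4) + (2)(-1) + (-1)(3) = -1 = -1 ✓
Check eq3: (4)(-4) + (2)(-1) + (-4)(3) = -30 = -30 ✓

x = -4, y = -1, z = 3


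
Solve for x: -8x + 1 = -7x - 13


Starting with: -8x + 1 = -7x - 13
Move all x terms to left: (-8 + 7)x = -13 - 1
Simplify: -x = -14
Divide both sides by -1: x = 14

x = 14


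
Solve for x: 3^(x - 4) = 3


Express both sides with the same base.
3 = 3^1
Since the bases match, equate exponents: x - 4 = 1
So x = 1 - (-4) = 5

x = 5


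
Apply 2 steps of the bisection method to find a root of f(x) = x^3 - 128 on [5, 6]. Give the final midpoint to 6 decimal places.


f(x) = x^3 - 128
f(5) = -3 < 0
f(6) = 88 > 0

Step 1: midpoint = (5.000000 + 6.000000)/2 = 5.500000
  f(5.500000) = 38.375000
  f(mid) > 0, so root is in [5.000000, 5.500000]

Step 2: midpoint = (5.000000 + 5.500000)/2 = 5.250000
  f(5.250000) = 16.703125
  f(mid) > 0, so root is in [5.000000, 5.250000]

midpoint = 5.250000


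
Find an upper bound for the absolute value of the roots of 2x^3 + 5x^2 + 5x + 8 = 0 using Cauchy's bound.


Cauchy's bound: all roots r satisfy |r| <= 1 + max(|a_i/a_n|) for i = 0,...,n-1
where a_n is the leading coefficient.

Coefficients: [2, 5, 5, 8]
Leading coefficient a_n = 2
Ratios |a_i/a_n|: 5/2, 5/2, 4
Maximum ratio: 4
Cauchy's bound: |r| <= 1 + 4 = 5

Upper bound = 5


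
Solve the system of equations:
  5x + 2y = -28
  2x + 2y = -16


Using Cramer's rule:
Determinant D = (5)(2) - (2)(2) = 10 - 4 = 6
Dx = (-28)(2) - (-16)(2) = -56 + 32 = -24
Dy = (5)(-16) - (2)(-28) = -80 + 56 = -24
x = Dx/D = -24/6 = -4
y = Dy/D = -24/6 = -4

x = -4, y = -4


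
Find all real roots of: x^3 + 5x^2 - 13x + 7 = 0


Let p(x) = x^3 + 5x^2 - 13x + 7. By the rational root theorem (leading coefficient 1), any rational root is an integer divisor of 7: try ±1, ±2, ... in turn.
Test x = 1: value = 0 ✓, so (x - 1) is a factor.
Synthetic division by (x - 1): bring down 1; 1(1) + 5 = 6; 6(1) - 13 = -7; (-7)(1) + 7 = 0 → quotient x^2 + 6x - 7, remainder 0.
Solve the quadratic x^2 + 6x - 7 = 0: discriminant = 6^2 - 4(1)(-7) = 36 + 28 = 64.
sqrt(64) = 8, so x = (-6 ± 8)/2: x = 1 or x = -7.

x = -7, x = 1 (multiplicity 2)


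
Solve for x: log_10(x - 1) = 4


Convert to exponential form: x - 1 = 10^4 = 10000
x = 10000 + 1 = 10001
Check: log_10(10001 - 1) = log_10(10000) = log_10(10000) = 4 ✓

x = 10001


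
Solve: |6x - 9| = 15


An absolute value equation |expr| = 15 gives two cases:
Case 1: 6x - 9 = 15
  6x = 24, so x = 4
Case 2: 6x - 9 = -15
  6x = -6, so x = -1

x = -1, x = 4


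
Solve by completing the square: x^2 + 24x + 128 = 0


Start: x^2 + 24x + 128 = 0
Move constant: x^2 + 24x = -128
Half of 24 is 12, squared is 144
Add 144 to both sides: x^2 + 24x + 144 = 16
(x + 12)^2 = 16
x + 12 = ±4
x = -12 + 4 = -8 or x = -12 - 4 = -16

x = -16, x = -8


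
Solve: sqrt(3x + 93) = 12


Square both sides: 3x + 93 = 12^2 = 144
3x = 144 - 93 = 51
x = 17
Check: sqrt(3*17 + 93) = sqrt(144) = 12 ✓

x = 17


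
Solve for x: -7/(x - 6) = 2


Multiply both sides by (x - 6): -7 = 2(x - 6)
Distribute: -7 = 2x - 12
2x = -7 + 12 = 5
x = 5/2

x = 5/2


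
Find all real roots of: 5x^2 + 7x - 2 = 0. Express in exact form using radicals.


Using the quadratic formula: x = (-b ± sqrt(b^2 - 4ac)) / (2a)
Here a = 5, b = 7, c = -2
Discriminant = b^2 - 4ac = 7^2 - 4(5)(-2) = 49 + 40 = 89
Since discriminant = 89 > 0, there are two real roots.
x = (-7 ± sqrt(89)) / 10
Numerically: x ≈ 0.2434 or x ≈ -1.6434

x = (-7 + sqrt(89)) / 10 or x = (-7 - sqrt(89)) / 10


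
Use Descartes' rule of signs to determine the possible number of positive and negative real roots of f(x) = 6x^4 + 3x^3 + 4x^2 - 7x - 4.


Descartes' rule of signs:

For positive roots, count sign changes in f(x) = 6x^4 + 3x^3 + 4x^2 - 7x - 4:
Signs of coefficients: +, +, +, -, -
Number of sign changes: 1
Possible positive real roots: 1

For negative roots, examine f(-x) = 6x^4 - 3x^3 + 4x^2 + 7x - 4:
Signs of coefficients: +, -, +, +, -
Number of sign changes: 3
Possible negative real roots: 3, 1

Positive roots: 1; Negative roots: 3 or 1


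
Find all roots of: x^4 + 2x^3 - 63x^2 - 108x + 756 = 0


Let p(x) = x^4 + 2x^3 - 63x^2 - 108x + 756. By the rational root theorem (leading coefficient 1), any rational root is an integer divisor of 756: try ±1, ±2, ... in turn.
Test x = 1: value = 588 ≠ 0.
Test x = -1: value = 800 ≠ 0.
Test x = 2: value = 320 ≠ 0.
Test x = -2: value = 720 ≠ 0.
Test x = 3: value = 0 ✓, so (x - 3) is a factor.
Synthetic division by (x - 3): bring down 1; 1(3) + 2 = 5; 5(3) - 63 = -48; (-48)(3) - 108 = -252; (-252)(3) + 756 = 0 → quotient x^3 + 5x^2 - 48x - 252, remainder 0.
Continue with the quotient x^3 + 5x^2 - 48x - 252 (candidates must divide 252; re-test x = 3 first in case it repeats).
Test x = 3: value = -324 ≠ 0.
Test x = -3: value = -90 ≠ 0.
Test x = 4: value = -300 ≠ 0.
Test x = -4: value = -44 ≠ 0.
Test x = 6: value = -144 ≠ 0.
Test x = -6: value = 0 ✓, so (x + 6) is a factor.
Synthetic division by (x + 6): bring down 1; 1(-6) + 5 = -1; (-1)(-6) - 48 = -42; (-42)(-6) - 252 = 0 → quotient x^2 - x - 42, remainder 0.
Solve the quadratic x^2 - x - 42 = 0: discriminant = (-1)^2 - 4(1)(-42) = 1 + 168 = 169.
sqrt(169) = 13, so x = (1 ± 13)/2: x = 7 or x = -6.
Collecting all roots found:

x = -6 (multiplicity 2), x = 3, x = 7


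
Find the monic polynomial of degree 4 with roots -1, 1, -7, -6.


A monic polynomial with roots -1, 1, -7, -6 is:
p(x) = (x + 1)(x - 1)(x + 7)(x + 6)
After multiplying by (x + 1): x + 1
After multiplying by (x - 1): x^2 - 1
After multiplying by (x + 7): x^3 + 7x^2 - x - 7
After multiplying by (x + 6): x^4 + 13x^3 + 41x^2 - 13x - 42

x^4 + 13x^3 + 41x^2 - 13x - 42


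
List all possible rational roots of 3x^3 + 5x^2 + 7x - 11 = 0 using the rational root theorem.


Rational root theorem: possible roots are ±p/q where:
  p divides the constant term (-11): p ∈ {1, 11}
  q divides the leading coefficient (3): q ∈ {1, 3}

All possible rational roots: -11, -11/3, -1, -1/3, 1/3, 1, 11/3, 11

-11, -11/3, -1, -1/3, 1/3, 1, 11/3, 11


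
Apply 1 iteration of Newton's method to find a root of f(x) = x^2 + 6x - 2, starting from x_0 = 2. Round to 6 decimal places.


Newton's method: x_(n+1) = x_n - f(x_n)/f'(x_n)
f(x) = x^2 + 6x - 2
f'(x) = 2x + 6

Iteration 1:
  f(2.000000) = 14.000000
  f'(2.000000) = 10.000000
  x_1 = 2.000000 - (14.000000)/(10.000000) = 0.600000

x_1 = 0.600000


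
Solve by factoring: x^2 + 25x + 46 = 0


We need two numbers that multiply to 46 and add to 25.
Those numbers are 2 and 23 (since 2 * 23 = 46 and 2 + 23 = 25).
So x^2 + 25x + 46 = (x + 2)(x + 23) = 0
Setting each factor to zero: x = -2 or x = -23

x = -23, x = -2


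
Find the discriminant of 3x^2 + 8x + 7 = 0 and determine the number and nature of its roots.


For ax^2 + bx + c = 0, discriminant D = b^2 - 4ac
Here a = 3, b = 8, c = 7
D = (8)^2 - 4(3)(7) = 64 - 84 = -20

D = -20 < 0
The equation has no real roots (2 complex conjugate roots).

Discriminant = -20, no real roots (2 complex conjugate roots)


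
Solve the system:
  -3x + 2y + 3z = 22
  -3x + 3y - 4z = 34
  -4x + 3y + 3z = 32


Using Cramer's rule. Expand each determinant along the first row.
D  = (-3)*[3*3 - (-4)*3] - 2*[(-3)*3 - (-4)*(-4)] + 3*[(-3)*3 - 3*(-4)]
  = (-3)*(21) - 2*(-25) + 3*(3) = -4
Dx = 22*[3*3 - (-4)*3] - 2*[34*3 - (-4)*32] + 3*[34*3 - 3*32]
  = 22*(21) - 2*(230) + 3*(6) = 20
Dy = (-3)*[34*3 - (-4)*32] - 22*[(-3)*3 - (-4)*(-4)] + 3*[(-3)*32 - 34*(-4)]
  = (-3)*(230) - 22*(-25) + 3*(40) = -20
Dz = (-3)*[3*32 - 34*3] - 2*[(-3)*32 - 34*(-4)] + 22*[(-3)*3 - 3*(-4)]
  = (-3)*(-6) - 2*(40) + 22*(3) = 4
x = Dx/D = 20/-4 = -5, y = Dy/D = -20/-4 = 5, z = Dz/D = 4/-4 = -1
Check eq1: (-3)(-5) + (2)(5) + (3)(-1) = 22 = 22 ✓
Check eq2: (-3)(-5) + (3)(5) + (-4)(-1) = 34 = 34 ✓
Check eq3: (-4)(-5) + (3)(5) + (3)(-1) = 32 = 32 ✓

x = -5, y = 5, z = -1


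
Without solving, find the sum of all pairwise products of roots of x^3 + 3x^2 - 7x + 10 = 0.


By Vieta's formulas for x^3 + bx^2 + cx + d = 0:
  r1 + r2 + r3 = -b/a = -3
  r1*r2 + r1*r3 + r2*r3 = c/a = -7
  r1*r2*r3 = -d/a = -10


Sum of pairwise products = -7


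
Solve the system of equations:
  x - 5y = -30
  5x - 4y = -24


Using Cramer's rule:
Determinant D = (1)(-4) - (5)(-5) = -4 + 25 = 21
Dx = (-30)(-4) - (-24)(-5) = 120 - 120 = 0
Dy = (1)(-24) - (5)(-30) = -24 + 150 = 126
x = Dx/D = 0/21 = 0
y = Dy/D = 126/21 = 6

x = 0, y = 6


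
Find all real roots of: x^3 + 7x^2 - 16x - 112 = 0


Let p(x) = x^3 + 7x^2 - 16x - 112. By the rational root theorem (leading coefficient 1), any rational root is an integer divisor of 112: try ±1, ±2, ... in turn.
Test x = 1: value = -120 ≠ 0.
Test x = -1: value = -90 ≠ 0.
Test x = 2: value = -108 ≠ 0.
Test x = -2: value = -60 ≠ 0.
Test x = 4: value = 0 ✓, so (x - 4) is a factor.
Synthetic division by (x - 4): bring down 1; 1(4) + 7 = 11; 11(4) - 16 = 28; 28(4) - 112 = 0 → quotient x^2 + 11x + 28, remainder 0.
Solve the quadratic x^2 + 11x + 28 = 0: discriminant = 11^2 - 4(1)(28) = 121 - 112 = 9.
sqrt(9) = 3, so x = (-11 ± 3)/2: x = -4 or x = -7.

x = -7, x = -4, x = 4


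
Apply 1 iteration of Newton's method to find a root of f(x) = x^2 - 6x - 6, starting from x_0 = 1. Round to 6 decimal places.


Newton's method: x_(n+1) = x_n - f(x_n)/f'(x_n)
f(x) = x^2 - 6x - 6
f'(x) = 2x - 6

Iteration 1:
  f(1.000000) = -11.000000
  f'(1.000000) = -4.000000
  x_1 = 1.000000 - (-11.000000)/(-4.000000) = -1.750000

x_1 = -1.750000


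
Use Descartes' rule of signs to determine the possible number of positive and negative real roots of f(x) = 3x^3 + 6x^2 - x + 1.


Descartes' rule of signs:

For positive roots, count sign changes in f(x) = 3x^3 + 6x^2 - x + 1:
Signs of coefficients: +, +, -, +
Number of sign changes: 2
Possible positive real roots: 2, 0

For negative roots, examine f(-x) = -3x^3 + 6x^2 + x + 1:
Signs of coefficients: -, +, +, +
Number of sign changes: 1
Possible negative real roots: 1

Positive roots: 2 or 0; Negative roots: 1


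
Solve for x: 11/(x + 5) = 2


Multiply both sides by (x + 5): 11 = 2(x + 5)
Distribute: 11 = 2x + 10
2x = 11 - 10 = 1
x = 1/2

x = 1/2


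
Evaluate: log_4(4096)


We need the exponent such that 4^? = 4096
4^6 = 4096
Therefore log_4(4096) = 6

6


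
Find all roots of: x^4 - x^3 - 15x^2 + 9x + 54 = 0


Let p(x) = x^4 - x^3 - 15x^2 + 9x + 54. By the rational root theorem (leading coefficient 1), any rational root is an integer divisor of 54: try ±1, ±2, ... in turn.
Test x = 1: value = 48 ≠ 0.
Test x = -1: value = 32 ≠ 0.
Test x = 2: value = 20 ≠ 0.
Test x = -2: value = 0 ✓, so (x + 2) is a factor.
Synthetic division by (x + 2): bring down 1; 1(-2) - 1 = -3; (-3)(-2) - 15 = -9; (-9)(-2) + 9 = 27; 27(-2) + 54 = 0 → quotient x^3 - 3x^2 - 9x + 27, remainder 0.
Continue with the quotient x^3 - 3x^2 - 9x + 27 (candidates must divide 27).
Test x = 3: value = 0 ✓, so (x - 3) is a factor.
Synthetic division by (x - 3): bring down 1; 1(3) - 3 = 0; 0(3) - 9 = -9; (-9)(3) + 27 = 0 → quotient x^2 - 9, remainder 0.
Solve the quadratic x^2 - 9 = 0: discriminant = 0^2 - 4(1)(-9) = 0 + 36 = 36.
sqrt(36) = 6, so x = (0 ± 6)/2: x = 3 or x = -3.
Collecting all roots found:

x = -3, x = -2, x = 3 (multiplicity 2)


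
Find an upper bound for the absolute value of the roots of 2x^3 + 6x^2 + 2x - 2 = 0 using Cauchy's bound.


Cauchy's bound: all roots r satisfy |r| <= 1 + max(|a_i/a_n|) for i = 0,...,n-1
where a_n is the leading coefficient.

Coefficients: [2, 6, 2, -2]
Leading coefficient a_n = 2
Ratios |a_i/a_n|: 3, 1, 1
Maximum ratio: 3
Cauchy's bound: |r| <= 1 + 3 = 4

Upper bound = 4


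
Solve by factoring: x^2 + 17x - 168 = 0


We need two numbers that multiply to -168 and add to 17.
Those numbers are 24 and -7 (since 24 * (-7) = -168 and 24 + (-7) = 17).
So x^2 + 17x - 168 = (x + 24)(x - 7) = 0
Setting each factor to zero: x = -24 or x = 7

x = -24, x = 7


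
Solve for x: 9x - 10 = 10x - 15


Starting with: 9x - 10 = 10x - 15
Move all x terms to left: (9 - 10)x = -15 + 10
Simplify: -x = -5
Divide both sides by -1: x = 5

x = 5


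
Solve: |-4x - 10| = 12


An absolute value equation |expr| = 12 gives two cases:
Case 1: -4x - 10 = 12
  -4x = 22, so x = -11/2
Case 2: -4x - 10 = -12
  -4x = -2, so x = 1/2

x = -11/2, x = 1/2


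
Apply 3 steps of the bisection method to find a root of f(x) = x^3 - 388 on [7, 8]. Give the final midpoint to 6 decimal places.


f(x) = x^3 - 388
f(7) = -45 < 0
f(8) = 124 > 0

Step 1: midpoint = (7.000000 + 8.000000)/2 = 7.500000
  f(7.500000) = 33.875000
  f(mid) > 0, so root is in [7.000000, 7.500000]

Step 2: midpoint = (7.000000 + 7.500000)/2 = 7.250000
  f(7.250000) = -6.921875
  f(mid) < 0, so root is in [7.250000, 7.500000]

Step 3: midpoint = (7.250000 + 7.500000)/2 = 7.375000
  f(7.375000) = 13.130859
  f(mid) > 0, so root is in [7.250000, 7.375000]

midpoint = 7.375000


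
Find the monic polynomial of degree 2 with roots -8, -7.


A monic polynomial with roots -8, -7 is:
p(x) = (x + 8)(x + 7)
After multiplying by (x + 8): x + 8
After multiplying by (x + 7): x^2 + 15x + 56

x^2 + 15x + 56


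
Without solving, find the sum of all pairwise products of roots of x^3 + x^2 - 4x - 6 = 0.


By Vieta's formulas for x^3 + bx^2 + cx + d = 0:
  r1 + r2 + r3 = -b/a = -1
  r1*r2 + r1*r3 + r2*r3 = c/a = -4
  r1*r2*r3 = -d/a = 6


Sum of pairwise products = -4


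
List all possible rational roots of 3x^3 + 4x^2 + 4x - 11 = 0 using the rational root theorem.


Rational root theorem: possible roots are ±p/q where:
  p divides the constant term (-11): p ∈ {1, 11}
  q divides the leading coefficient (3): q ∈ {1, 3}

All possible rational roots: -11, -11/3, -1, -1/3, 1/3, 1, 11/3, 11

-11, -11/3, -1, -1/3, 1/3, 1, 11/3, 11


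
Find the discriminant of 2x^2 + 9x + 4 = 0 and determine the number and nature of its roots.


For ax^2 + bx + c = 0, discriminant D = b^2 - 4ac
Here a = 2, b = 9, c = 4
D = (9)^2 - 4(2)(4) = 81 - 32 = 49

D = 49 > 0 and is a perfect square (sqrt = 7)
The equation has 2 distinct real rational roots.

Discriminant = 49, 2 distinct real rational roots


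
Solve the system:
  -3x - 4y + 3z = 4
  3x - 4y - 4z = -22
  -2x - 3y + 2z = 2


Using Cramer's rule. Expand each determinant along the first row.
D  = (-3)*[(-4)*2 - (-4)*(-3)] - (-4)*[3*2 - (-4)*(-2)] + 3*[3*(-3) - (-4)*(-2)]
  = (-3)*(-20) - (-4)*(-2) + 3*(-17) = 1
Dx = 4*[(-4)*2 - (-4)*(-3)] - (-4)*[(-22)*2 - (-4)*2] + 3*[(-22)*(-3) - (-4)*2]
  = 4*(-20) - (-4)*(-36) + 3*(74) = -2
Dy = (-3)*[(-22)*2 - (-4)*2] - 4*[3*2 - (-4)*(-2)] + 3*[3*2 - (-22)*(-2)]
  = (-3)*(-36) - 4*(-2) + 3*(-38) = 2
Dz = (-3)*[(-4)*2 - (-22)*(-3)] - (-4)*[3*2 - (-22)*(-2)] + 4*[3*(-3) - (-4)*(-2)]
  = (-3)*(-74) - (-4)*(-38) + 4*(-17) = 2
x = Dx/D = -2/1 = -2, y = Dy/D = 2/1 = 2, z = Dz/D = 2/1 = 2
Check eq1: (-3)(-2) + (-4)(2) + (3)(2) = 4 = 4 ✓
Check eq2: (3)(-2) + (-4)(2) + (-4)(2) = -22 = -22 ✓
Check eq3: (-2)(-2) + (-3)(2) + (2)(2) = 2 = 2 ✓

x = -2, y = 2, z = 2


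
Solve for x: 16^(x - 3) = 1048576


Express both sides with the same base.
1048576 = 16^5
Since the bases match, equate exponents: x - 3 = 5
So x = 5 - (-3) = 8

x = 8


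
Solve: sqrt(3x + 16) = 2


Square both sides: 3x + 16 = 2^2 = 4
3x = 4 - 16 = -12
x = -4
Check: sqrt(3*(-4) + 16) = sqrt(4) = 2 ✓

x = -4


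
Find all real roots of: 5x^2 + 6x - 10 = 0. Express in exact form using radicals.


Using the quadratic formula: x = (-b ± sqrt(b^2 - 4ac)) / (2a)
Here a = 5, b = 6, c = -10
Discriminant = b^2 - 4ac = 6^2 - 4(5)(-10) = 36 + 200 = 236
Since discriminant = 236 > 0, there are two real roots.
x = (-6 ± 2*sqrt(59)) / 10
Simplifying: x = (-3 ± sqrt(59)) / 5
Numerically: x ≈ 0.9362 or x ≈ -2.1362

x = (-3 + sqrt(59)) / 5 or x = (-3 - sqrt(59)) / 5


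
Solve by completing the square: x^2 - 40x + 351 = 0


Start: x^2 - 40x + 351 = 0
Move constant: x^2 - 40x = -351
Half of -40 is -20, squared is 400
Add 400 to both sides: x^2 - 40x + 400 = 49
(x - 20)^2 = 49
x - 20 = ±7
x = 20 + 7 = 27 or x = 20 - 7 = 13

x = 13, x = 27


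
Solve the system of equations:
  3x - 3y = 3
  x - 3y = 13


Using Cramer's rule:
Determinant D = (3)(-3) - (1)(-3) = -9 + 3 = -6
Dx = (3)(-3) - (13)(-3) = -9 + 39 = 30
Dy = (3)(13) - (1)(3) = 39 - 3 = 36
x = Dx/D = 30/-6 = -5
y = Dy/D = 36/-6 = -6

x = -5, y = -6


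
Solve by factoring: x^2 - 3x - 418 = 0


We need two numbers that multiply to -418 and add to -3.
Those numbers are 19 and -22 (since 19 * (-22) = -418 and 19 + (-22) = -3).
So x^2 - 3x - 418 = (x + 19)(x - 22) = 0
Setting each factor to zero: x = -19 or x = 22

x = -19, x = 22


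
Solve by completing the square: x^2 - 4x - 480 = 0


Start: x^2 - 4x - 480 = 0
Move constant: x^2 - 4x = 480
Half of -4 is -2, squared is 4
Add 4 to both sides: x^2 - 4x + 4 = 484
(x - 2)^2 = 484
x - 2 = ±22
x = 2 + 22 = 24 or x = 2 - 22 = -20

x = -20, x = 24


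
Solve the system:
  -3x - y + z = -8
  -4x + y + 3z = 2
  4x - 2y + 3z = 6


Using Cramer's rule. Expand each determinant along the first row.
D  = (-3)*[1*3 - 3*(-2)] - (-1)*[(-4)*3 - 3*4] + 1*[(-4)*(-2) - 1*4]
  = (-3)*(9) - (-1)*(-24) + 1*(4) = -47
Dx = (-8)*[1*3 - 3*(-2)] - (-1)*[2*3 - 3*6] + 1*[2*(-2) - 1*6]
  = (-8)*(9) - (-1)*(-12) + 1*(-10) = -94
Dy = (-3)*[2*3 - 3*6] - (-8)*[(-4)*3 - 3*4] + 1*[(-4)*6 - 2*4]
  = (-3)*(-12) - (-8)*(-24) + 1*(-32) = -188
Dz = (-3)*[1*6 - 2*(-2)] - (-1)*[(-4)*6 - 2*4] + (-8)*[(-4)*(-2) - 1*4]
  = (-3)*(10) - (-1)*(-32) + (-8)*(4) = -94
x = Dx/D = -94/-47 = 2, y = Dy/D = -188/-47 = 4, z = Dz/D = -94/-47 = 2
Check eq1: (-3)(2) + (-1)(4) + (1)(2) = -8 = -8 ✓
Check eq2: (-4)(2) + (1)(4) + (3)(2) = 2 = 2 ✓
Check eq3: (4)(2) + (-2)(4) + (3)(2) = 6 = 6 ✓

x = 2, y = 4, z = 2
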